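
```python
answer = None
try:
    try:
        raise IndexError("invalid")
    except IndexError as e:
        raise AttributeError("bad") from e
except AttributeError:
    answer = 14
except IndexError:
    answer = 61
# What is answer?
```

Step-by-step execution trace:
1. Inner try raises IndexError; inner `except IndexError as e` catches it.
2. `raise AttributeError(...) from e` raises AttributeError (IndexError is attached as __cause__, but only AttributeError is active).
3. Outer `except AttributeError` matches → answer = 14.
4. `except IndexError` is not reached.
Result: 14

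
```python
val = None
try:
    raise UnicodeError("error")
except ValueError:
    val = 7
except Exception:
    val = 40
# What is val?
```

Step-by-step execution trace:
1. `raise UnicodeError(...)` raises UnicodeError.
2. `except ValueError` matches (UnicodeError is a subclass of ValueError) → val = 7.
3. `except Exception` is not reached.
Result: 7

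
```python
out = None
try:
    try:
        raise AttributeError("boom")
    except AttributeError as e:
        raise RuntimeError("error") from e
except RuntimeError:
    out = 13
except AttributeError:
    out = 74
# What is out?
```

Step-by-step execution trace:
1. Inner try raises AttributeError; inner `except AttributeError as e` catches it.
2. `raise RuntimeError(...) from e` raises RuntimeError (AttributeError is attached as __cause__, but only RuntimeError is active).
3. Outer `except RuntimeError` matches → out = 13.
4. `except AttributeError` is not reached.
Result: 13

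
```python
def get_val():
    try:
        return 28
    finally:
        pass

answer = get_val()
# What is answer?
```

Step-by-step execution trace:
1. `get_val()` enters try: `return 28` sets pending return value 28.
2. Before returning, `finally: pass` runs (no effect).
3. get_val() returns 28 → answer = 28.
Result: 28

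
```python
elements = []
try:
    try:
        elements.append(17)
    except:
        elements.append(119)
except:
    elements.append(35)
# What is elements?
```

Step-by-step execution trace:
1. Inner try: `elements.append(17)` → elements = [17]. No exception raised.
2. Inner `except` is skipped.
3. Inner try completes normally; outer `except` is skipped.
Result: [17]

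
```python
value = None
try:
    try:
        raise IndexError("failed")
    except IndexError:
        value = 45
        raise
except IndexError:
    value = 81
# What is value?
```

Step-by-step execution trace:
1. Inner try: `raise IndexError("failed")` raises IndexError.
2. Inner `except IndexError` matches → value = 45.
3. bare `raise` re-raises the same IndexError.
4. Outer `except IndexError` matches → value = 81.
Result: 81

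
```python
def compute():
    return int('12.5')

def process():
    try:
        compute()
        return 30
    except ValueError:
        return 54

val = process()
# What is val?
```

Step-by-step execution trace:
1. `process()` calls `compute()`.
2. `compute()` evaluates `int('12.5')`, which raises ValueError; it propagates to the caller.
3. `return 30` is not reached.
4. `except ValueError` in process matches → returns 54.
5. val = 54.
Result: 54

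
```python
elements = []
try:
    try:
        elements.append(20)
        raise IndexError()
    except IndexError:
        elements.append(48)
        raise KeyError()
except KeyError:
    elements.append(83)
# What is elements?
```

Step-by-step execution trace:
1. Inner try: `elements.append(20)` → elements = [20].
2. `raise IndexError()` raises IndexError.
3. Inner `except IndexError` matches → `elements.append(48)` → elements = [20, 48].
4. `raise KeyError()` raises KeyError; propagates to outer try.
5. Outer `except KeyError` matches → `elements.append(83)` → elements = [20, 48, 83].
Result: [20, 48, 83]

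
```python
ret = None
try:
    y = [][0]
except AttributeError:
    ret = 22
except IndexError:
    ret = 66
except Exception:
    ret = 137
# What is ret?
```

Step-by-step execution trace:
1. `y = [][0]` raises IndexError.
2. `except AttributeError` does not match IndexError; skipped.
3. `except IndexError` matches → ret = 66.
4. Remaining except clauses are skipped.
Result: 66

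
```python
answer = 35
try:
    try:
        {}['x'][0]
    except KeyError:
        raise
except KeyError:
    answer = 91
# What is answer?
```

Step-by-step execution trace:
1. Inner try: `{}['x'][0]` raises KeyError.
2. Inner `except KeyError` matches; bare `raise` re-raises the same KeyError.
3. Outer `except KeyError` matches → answer = 91.
Result: 91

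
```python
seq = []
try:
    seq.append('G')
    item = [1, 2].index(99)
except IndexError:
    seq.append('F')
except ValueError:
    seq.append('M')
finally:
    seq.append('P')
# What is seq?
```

Step-by-step execution trace:
1. try: `seq.append('G')` → seq = ['G'].
2. `item = [1, 2].index(99)` raises ValueError.
3. `except IndexError` does not match ValueError; skipped.
4. `except ValueError` matches → `seq.append('M')` → seq = ['G', 'M'].
5. finally always runs: `seq.append('P')` → seq = ['G', 'M', 'P'].
Result: ['G', 'M', 'P']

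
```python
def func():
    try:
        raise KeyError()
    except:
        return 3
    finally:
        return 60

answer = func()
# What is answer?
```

Step-by-step execution trace:
1. `func()` enters try: `raise KeyError()` raises KeyError.
2. bare `except` matches → `return 3` sets pending return value 3.
3. Before returning, `finally: return 60` runs and overrides the pending return.
4. func() returns 60 → answer = 60.
Result: 60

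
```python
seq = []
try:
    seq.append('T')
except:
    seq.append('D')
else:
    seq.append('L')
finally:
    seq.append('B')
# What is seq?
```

Step-by-step execution trace:
1. try: `seq.append('T')` → seq = ['T']. No exception raised.
2. `except` is skipped.
3. `else` runs: `seq.append('L')` → seq = ['T', 'L'].
4. `finally` always runs: `seq.append('B')` → seq = ['T', 'L', 'B'].
Result: ['T', 'L', 'B']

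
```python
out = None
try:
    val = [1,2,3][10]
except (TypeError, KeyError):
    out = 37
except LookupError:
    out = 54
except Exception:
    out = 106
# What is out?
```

Step-by-step execution trace:
1. `val = [1,2,3][10]` raises IndexError.
2. `except (TypeError, KeyError)` does not match IndexError; skipped.
3. `except LookupError` matches (IndexError is a subclass of LookupError) → out = 54.
4. `except Exception` is not reached.
Result: 54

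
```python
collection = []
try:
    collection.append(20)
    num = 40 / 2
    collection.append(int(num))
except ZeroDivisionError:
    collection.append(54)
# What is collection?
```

Step-by-step execution trace:
1. try: `collection.append(20)` → collection = [20].
2. `num = 40 / 2` → num = 20.0. No exception raised.
3. `collection.append(int(num))` → collection = [20, 20].
4. `except ZeroDivisionError` is skipped (no exception was raised).
Result: [20, 20]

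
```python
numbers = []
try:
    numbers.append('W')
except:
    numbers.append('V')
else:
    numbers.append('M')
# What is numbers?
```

Step-by-step execution trace:
1. try: `numbers.append('W')` → numbers = ['W']. No exception raised.
2. `except` is skipped.
3. `else` runs (try completed without exception): `numbers.append('M')` → numbers = ['W', 'M'].
Result: ['W', 'M']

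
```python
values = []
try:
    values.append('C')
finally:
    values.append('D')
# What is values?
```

Step-by-step execution trace:
1. try: `values.append('C')` → values = ['C'].
2. The try body completes without raising.
3. finally always runs: `values.append('D')` → values = ['C', 'D'].
Result: ['C', 'D']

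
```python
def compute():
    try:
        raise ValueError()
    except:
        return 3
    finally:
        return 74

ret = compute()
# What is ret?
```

Step-by-step execution trace:
1. `compute()` enters try: `raise ValueError()` raises ValueError.
2. bare `except` matches → `return 3` sets pending return value 3.
3. Before returning, `finally: return 74` runs and overrides the pending return.
4. compute() returns 74 → ret = 74.
Result: 74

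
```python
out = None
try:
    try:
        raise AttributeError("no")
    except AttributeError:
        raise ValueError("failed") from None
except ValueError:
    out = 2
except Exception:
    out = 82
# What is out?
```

Step-by-step execution trace:
1. Inner try raises AttributeError; inner `except AttributeError` catches it.
2. `raise ValueError(...) from None` raises ValueError (from None suppresses __context__, but the active exception is still ValueError).
3. Outer `except ValueError` matches → out = 2.
4. `except Exception` is not reached.
Result: 2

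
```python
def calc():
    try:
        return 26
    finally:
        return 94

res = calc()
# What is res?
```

Step-by-step execution trace:
1. `calc()` enters try: `return 26` sets pending return value 26.
2. Before returning, `finally: return 94` runs and overrides the pending return.
3. calc() returns 94 → res = 94.
Result: 94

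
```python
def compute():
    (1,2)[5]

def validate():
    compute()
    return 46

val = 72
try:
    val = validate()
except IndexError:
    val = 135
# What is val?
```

Step-by-step execution trace:
1. val starts at 72.
2. try: `validate()` calls `compute()`.
3. `compute()` evaluates `(1,2)[5]`, which raises IndexError; it propagates through validate (uncaught).
4. `return 46` in validate is not reached; the assignment to val does not complete.
5. `except IndexError` matches → val = 135.
Result: 135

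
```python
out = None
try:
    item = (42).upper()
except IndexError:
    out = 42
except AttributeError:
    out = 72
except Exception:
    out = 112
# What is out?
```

Step-by-step execution trace:
1. `item = (42).upper()` raises AttributeError.
2. `except IndexError` does not match AttributeError; skipped.
3. `except AttributeError` matches → out = 72.
4. Remaining except clauses are skipped.
Result: 72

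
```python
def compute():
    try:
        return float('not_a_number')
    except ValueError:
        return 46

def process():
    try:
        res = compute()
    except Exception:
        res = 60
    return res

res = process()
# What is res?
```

Step-by-step execution trace:
1. `process()` calls `compute()`.
2. In compute: `float('not_a_number')` raises ValueError; `except ValueError` catches it → returns 46.
3. In process: `res = compute()` → res = 46. No exception reaches process.
4. `except Exception` is skipped; process returns 46.
5. res = 46.
Result: 46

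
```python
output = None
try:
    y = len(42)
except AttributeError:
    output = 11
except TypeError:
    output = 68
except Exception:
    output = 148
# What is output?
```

Step-by-step execution trace:
1. `y = len(42)` raises TypeError.
2. `except AttributeError` does not match TypeError; skipped.
3. `except TypeError` matches → output = 68.
4. Remaining except clauses are skipped.
Result: 68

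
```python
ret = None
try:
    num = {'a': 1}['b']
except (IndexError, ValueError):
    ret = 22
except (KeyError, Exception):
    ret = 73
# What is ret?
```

Step-by-step execution trace:
1. `num = {'a': 1}['b']` raises KeyError.
2. `except (IndexError, ValueError)` does not match KeyError; skipped.
3. `except (KeyError, Exception)` matches (KeyError is in the tuple) → ret = 73.
Result: 73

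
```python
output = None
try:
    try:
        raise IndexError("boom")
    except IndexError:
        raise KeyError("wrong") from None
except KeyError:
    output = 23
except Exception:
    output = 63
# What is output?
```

Step-by-step execution trace:
1. Inner try raises IndexError; inner `except IndexError` catches it.
2. `raise KeyError(...) from None` raises KeyError (from None suppresses __context__, but the active exception is still KeyError).
3. Outer `except KeyError` matches → output = 23.
4. `except Exception` is not reached.
Result: 23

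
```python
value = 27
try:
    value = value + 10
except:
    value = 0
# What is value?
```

Step-by-step execution trace:
1. value starts at 27.
2. try: `value = value + 10` → value = 37. No exception raised.
3. `except` is skipped.
Result: 37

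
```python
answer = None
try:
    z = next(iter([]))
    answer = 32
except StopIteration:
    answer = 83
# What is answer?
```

Step-by-step execution trace:
1. `z = next(iter([]))` raises StopIteration.
2. `answer = 32` is not reached.
3. `except StopIteration` matches → answer = 83.
Result: 83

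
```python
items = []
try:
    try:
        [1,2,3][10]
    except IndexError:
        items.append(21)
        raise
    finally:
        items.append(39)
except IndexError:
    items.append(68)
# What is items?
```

Step-by-step execution trace:
1. Inner try: `[1,2,3][10]` raises IndexError.
2. Inner `except IndexError` matches → `items.append(21)` → items = [21].
3. bare `raise` re-raises IndexError.
4. Inner `finally` runs during unwinding: `items.append(39)` → items = [21, 39].
5. Outer `except IndexError` matches → `items.append(68)` → items = [21, 39, 68].
Result: [21, 39, 68]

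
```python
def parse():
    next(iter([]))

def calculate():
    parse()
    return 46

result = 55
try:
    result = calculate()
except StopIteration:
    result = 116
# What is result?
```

Step-by-step execution trace:
1. result starts at 55.
2. try: `calculate()` calls `parse()`.
3. `parse()` evaluates `next(iter([]))`, which raises StopIteration; it propagates through calculate (uncaught).
4. `return 46` in calculate is not reached; the assignment to result does not complete.
5. `except StopIteration` matches → result = 116.
Result: 116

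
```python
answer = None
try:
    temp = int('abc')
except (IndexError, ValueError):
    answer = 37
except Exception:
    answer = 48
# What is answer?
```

Step-by-step execution trace:
1. `temp = int('abc')` raises ValueError.
2. `except (IndexError, ValueError)` matches (ValueError is in the tuple) → answer = 37.
3. `except Exception` is not reached.
Result: 37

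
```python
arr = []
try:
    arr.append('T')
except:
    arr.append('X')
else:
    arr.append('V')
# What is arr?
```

Step-by-step execution trace:
1. try: `arr.append('T')` → arr = ['T']. No exception raised.
2. `except` is skipped.
3. `else` runs (try completed without exception): `arr.append('V')` → arr = ['T', 'V'].
Result: ['T', 'V']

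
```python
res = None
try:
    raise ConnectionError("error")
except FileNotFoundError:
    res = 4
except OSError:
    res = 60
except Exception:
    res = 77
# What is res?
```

Step-by-step execution trace:
1. `raise ConnectionError(...)` raises ConnectionError.
2. `except FileNotFoundError` does not match (ConnectionError is not a subclass of FileNotFoundError); skipped.
3. `except OSError` matches (ConnectionError is a subclass of OSError) → res = 60.
4. `except Exception` is not reached.
Result: 60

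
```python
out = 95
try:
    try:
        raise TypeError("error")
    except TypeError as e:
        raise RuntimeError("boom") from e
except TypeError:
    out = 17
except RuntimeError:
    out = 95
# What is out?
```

Step-by-step execution trace:
1. Inner try raises TypeError; inner `except TypeError as e` catches it.
2. `raise RuntimeError(...) from e` raises RuntimeError (TypeError is attached as __cause__, but only RuntimeError is active).
3. Outer `except TypeError` does not match RuntimeError; skipped.
4. Outer `except RuntimeError` matches → out = 95.
Result: 95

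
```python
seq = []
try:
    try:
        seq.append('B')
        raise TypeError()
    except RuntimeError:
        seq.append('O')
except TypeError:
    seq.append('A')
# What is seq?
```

Step-by-step execution trace:
1. Inner try: `seq.append('B')` → seq = ['B'].
2. `raise TypeError()` raises TypeError.
3. Inner `except RuntimeError` does not match TypeError; exception propagates to outer try.
4. Outer `except TypeError` matches → `seq.append('A')` → seq = ['B', 'A'].
Result: ['B', 'A']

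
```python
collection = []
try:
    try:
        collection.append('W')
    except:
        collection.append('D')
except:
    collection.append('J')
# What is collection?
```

Step-by-step execution trace:
1. Inner try: `collection.append('W')` → collection = ['W']. No exception raised.
2. Inner `except` is skipped.
3. Inner try completes normally; outer `except` is skipped.
Result: ['W']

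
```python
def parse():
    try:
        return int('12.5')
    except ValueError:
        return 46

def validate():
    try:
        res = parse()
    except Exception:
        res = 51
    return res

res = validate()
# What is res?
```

Step-by-step execution trace:
1. `validate()` calls `parse()`.
2. In parse: `int('12.5')` raises ValueError; `except ValueError` catches it → returns 46.
3. In validate: `res = parse()` → res = 46. No exception reaches validate.
4. `except Exception` is skipped; validate returns 46.
5. res = 46.
Result: 46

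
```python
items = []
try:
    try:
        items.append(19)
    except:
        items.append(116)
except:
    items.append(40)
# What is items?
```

Step-by-step execution trace:
1. Inner try: `items.append(19)` → items = [19]. No exception raised.
2. Inner `except` is skipped.
3. Inner try completes normally; outer `except` is skipped.
Result: [19]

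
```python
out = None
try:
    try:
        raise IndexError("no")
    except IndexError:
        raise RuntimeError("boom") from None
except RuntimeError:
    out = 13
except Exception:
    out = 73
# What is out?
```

Step-by-step execution trace:
1. Inner try raises IndexError; inner `except IndexError` catches it.
2. `raise RuntimeError(...) from None` raises RuntimeError (from None suppresses __context__, but the active exception is still RuntimeError).
3. Outer `except RuntimeError` matches → out = 13.
4. `except Exception` is not reached.
Result: 13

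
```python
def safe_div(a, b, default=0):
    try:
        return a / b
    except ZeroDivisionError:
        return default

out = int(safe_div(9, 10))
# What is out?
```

Step-by-step execution trace:
1. `safe_div(9, 10)` enters try: `return 9 / 10` → returns 0.9. No exception raised.
2. `except ZeroDivisionError` is skipped.
3. `int(0.9)` → 0 → out = 0.
Result: 0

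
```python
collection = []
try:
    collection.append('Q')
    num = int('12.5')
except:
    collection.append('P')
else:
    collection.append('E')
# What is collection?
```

Step-by-step execution trace:
1. try: `collection.append('Q')` → collection = ['Q'].
2. `num = int('12.5')` raises ValueError.
3. bare `except` matches → `collection.append('P')` → collection = ['Q', 'P'].
4. `else` is skipped (an exception was raised).
Result: ['Q', 'P']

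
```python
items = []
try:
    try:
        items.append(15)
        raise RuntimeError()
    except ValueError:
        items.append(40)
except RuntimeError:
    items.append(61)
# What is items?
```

Step-by-step execution trace:
1. Inner try: `items.append(15)` → items = [15].
2. `raise RuntimeError()` raises RuntimeError.
3. Inner `except ValueError` does not match RuntimeError; exception propagates to outer try.
4. Outer `except RuntimeError` matches → `items.append(61)` → items = [15, 61].
Result: [15, 61]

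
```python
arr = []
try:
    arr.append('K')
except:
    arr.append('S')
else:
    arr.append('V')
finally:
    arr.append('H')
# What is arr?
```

Step-by-step execution trace:
1. try: `arr.append('K')` → arr = ['K']. No exception raised.
2. `except` is skipped.
3. `else` runs: `arr.append('V')` → arr = ['K', 'V'].
4. `finally` always runs: `arr.append('H')` → arr = ['K', 'V', 'H'].
Result: ['K', 'V', 'H']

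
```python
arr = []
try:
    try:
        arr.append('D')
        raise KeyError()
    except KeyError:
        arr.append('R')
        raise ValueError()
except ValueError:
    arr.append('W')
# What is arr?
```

Step-by-step execution trace:
1. Inner try: `arr.append('D')` → arr = ['D'].
2. `raise KeyError()` raises KeyError.
3. Inner `except KeyError` matches → `arr.append('R')` → arr = ['D', 'R'].
4. `raise ValueError()` raises ValueError; propagates to outer try.
5. Outer `except ValueError` matches → `arr.append('W')` → arr = ['D', 'R', 'W'].
Result: ['D', 'R', 'W']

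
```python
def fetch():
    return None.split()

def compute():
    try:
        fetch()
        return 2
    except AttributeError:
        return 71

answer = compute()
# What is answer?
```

Step-by-step execution trace:
1. `compute()` calls `fetch()`.
2. `fetch()` evaluates `None.split()`, which raises AttributeError; it propagates to the caller.
3. `return 2` is not reached.
4. `except AttributeError` in compute matches → returns 71.
5. answer = 71.
Result: 71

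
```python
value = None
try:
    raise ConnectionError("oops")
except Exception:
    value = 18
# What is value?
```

Step-by-step execution trace:
1. `raise ConnectionError(...)` raises ConnectionError.
2. `except Exception` matches (ConnectionError is a subclass of Exception) → value = 18.
Result: 18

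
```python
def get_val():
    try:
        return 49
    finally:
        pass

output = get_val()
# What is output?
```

Step-by-step execution trace:
1. `get_val()` enters try: `return 49` sets pending return value 49.
2. Before returning, `finally: pass` runs (no effect).
3. get_val() returns 49 → output = 49.
Result: 49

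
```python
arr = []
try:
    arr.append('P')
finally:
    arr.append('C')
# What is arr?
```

Step-by-step execution trace:
1. try: `arr.append('P')` → arr = ['P'].
2. The try body completes without raising.
3. finally always runs: `arr.append('C')` → arr = ['P', 'C'].
Result: ['P', 'C']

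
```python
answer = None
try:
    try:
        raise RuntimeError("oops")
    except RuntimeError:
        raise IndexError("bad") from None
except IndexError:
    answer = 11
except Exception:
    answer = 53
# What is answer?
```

Step-by-step execution trace:
1. Inner try raises RuntimeError; inner `except RuntimeError` catches it.
2. `raise IndexError(...) from None` raises IndexError (from None suppresses __context__, but the active exception is still IndexError).
3. Outer `except IndexError` matches → answer = 11.
4. `except Exception` is not reached.
Result: 11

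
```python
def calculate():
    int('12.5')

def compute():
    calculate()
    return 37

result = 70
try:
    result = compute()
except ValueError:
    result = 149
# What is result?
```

Step-by-step execution trace:
1. result starts at 70.
2. try: `compute()` calls `calculate()`.
3. `calculate()` evaluates `int('12.5')`, which raises ValueError; it propagates through compute (uncaught).
4. `return 37` in compute is not reached; the assignment to result does not complete.
5. `except ValueError` matches → result = 149.
Result: 149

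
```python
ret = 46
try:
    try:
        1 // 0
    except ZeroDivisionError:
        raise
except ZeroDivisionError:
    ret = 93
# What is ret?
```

Step-by-step execution trace:
1. Inner try: `1 // 0` raises ZeroDivisionError.
2. Inner `except ZeroDivisionError` matches; bare `raise` re-raises the same ZeroDivisionError.
3. Outer `except ZeroDivisionError` matches → ret = 93.
Result: 93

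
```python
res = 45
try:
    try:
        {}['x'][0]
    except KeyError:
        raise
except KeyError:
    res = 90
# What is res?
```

Step-by-step execution trace:
1. Inner try: `{}['x'][0]` raises KeyError.
2. Inner `except KeyError` matches; bare `raise` re-raises the same KeyError.
3. Outer `except KeyError` matches → res = 90.
Result: 90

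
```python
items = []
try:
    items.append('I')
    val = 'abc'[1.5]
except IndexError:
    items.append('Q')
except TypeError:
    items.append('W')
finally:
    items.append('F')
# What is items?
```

Step-by-step execution trace:
1. try: `items.append('I')` → items = ['I'].
2. `val = 'abc'[1.5]` raises TypeError.
3. `except IndexError` does not match TypeError; skipped.
4. `except TypeError` matches → `items.append('W')` → items = ['I', 'W'].
5. finally always runs: `items.append('F')` → items = ['I', 'W', 'F'].
Result: ['I', 'W', 'F']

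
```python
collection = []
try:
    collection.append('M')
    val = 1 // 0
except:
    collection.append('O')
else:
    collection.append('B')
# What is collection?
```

Step-by-step execution trace:
1. try: `collection.append('M')` → collection = ['M'].
2. `val = 1 // 0` raises ZeroDivisionError.
3. bare `except` matches → `collection.append('O')` → collection = ['M', 'O'].
4. `else` is skipped (an exception was raised).
Result: ['M', 'O']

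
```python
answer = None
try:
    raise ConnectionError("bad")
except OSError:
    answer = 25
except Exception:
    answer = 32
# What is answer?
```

Step-by-step execution trace:
1. `raise ConnectionError(...)` raises ConnectionError.
2. `except OSError` matches (ConnectionError is a subclass of OSError) → answer = 25.
3. `except Exception` is not reached.
Result: 25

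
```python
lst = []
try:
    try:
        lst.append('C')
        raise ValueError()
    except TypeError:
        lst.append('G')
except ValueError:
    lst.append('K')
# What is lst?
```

Step-by-step execution trace:
1. Inner try: `lst.append('C')` → lst = ['C'].
2. `raise ValueError()` raises ValueError.
3. Inner `except TypeError` does not match ValueError; exception propagates to outer try.
4. Outer `except ValueError` matches → `lst.append('K')` → lst = ['C', 'K'].
Result: ['C', 'K']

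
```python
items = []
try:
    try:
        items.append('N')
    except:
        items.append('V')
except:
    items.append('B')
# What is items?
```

Step-by-step execution trace:
1. Inner try: `items.append('N')` → items = ['N']. No exception raised.
2. Inner `except` is skipped.
3. Inner try completes normally; outer `except` is skipped.
Result: ['N']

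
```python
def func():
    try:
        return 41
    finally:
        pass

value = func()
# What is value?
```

Step-by-step execution trace:
1. `func()` enters try: `return 41` sets pending return value 41.
2. Before returning, `finally: pass` runs (no effect).
3. func() returns 41 → value = 41.
Result: 41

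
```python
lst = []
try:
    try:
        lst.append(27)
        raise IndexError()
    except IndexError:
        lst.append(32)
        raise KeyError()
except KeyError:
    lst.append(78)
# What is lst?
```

Step-by-step execution trace:
1. Inner try: `lst.append(27)` → lst = [27].
2. `raise IndexError()` raises IndexError.
3. Inner `except IndexError` matches → `lst.append(32)` → lst = [27, 32].
4. `raise KeyError()` raises KeyError; propagates to outer try.
5. Outer `except KeyError` matches → `lst.append(78)` → lst = [27, 32, 78].
Result: [27, 32, 78]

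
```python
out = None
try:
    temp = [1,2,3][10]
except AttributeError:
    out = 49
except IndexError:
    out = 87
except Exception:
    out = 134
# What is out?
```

Step-by-step execution trace:
1. `temp = [1,2,3][10]` raises IndexError.
2. `except AttributeError` does not match IndexError; skipped.
3. `except IndexError` matches → out = 87.
4. Remaining except clauses are skipped.
Result: 87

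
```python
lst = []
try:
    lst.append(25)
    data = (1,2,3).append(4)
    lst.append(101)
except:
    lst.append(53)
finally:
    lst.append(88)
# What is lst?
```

Step-by-step execution trace:
1. try: `lst.append(25)` → lst = [25].
2. `data = (1,2,3).append(4)` raises AttributeError; `lst.append(101)` is not reached.
3. bare `except` matches → `lst.append(53)` → lst = [25, 53].
4. finally always runs: `lst.append(88)` → lst = [25, 53, 88].
Result: [25, 53, 88]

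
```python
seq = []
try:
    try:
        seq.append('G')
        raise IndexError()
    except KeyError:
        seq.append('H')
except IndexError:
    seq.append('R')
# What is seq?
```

Step-by-step execution trace:
1. Inner try: `seq.append('G')` → seq = ['G'].
2. `raise IndexError()` raises IndexError.
3. Inner `except KeyError` does not match IndexError; exception propagates to outer try.
4. Outer `except IndexError` matches → `seq.append('R')` → seq = ['G', 'R'].
Result: ['G', 'R']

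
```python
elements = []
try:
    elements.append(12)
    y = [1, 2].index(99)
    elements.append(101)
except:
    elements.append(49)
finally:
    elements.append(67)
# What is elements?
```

Step-by-step execution trace:
1. try: `elements.append(12)` → elements = [12].
2. `y = [1, 2].index(99)` raises ValueError; `elements.append(101)` is not reached.
3. bare `except` matches → `elements.append(49)` → elements = [12, 49].
4. finally always runs: `elements.append(67)` → elements = [12, 49, 67].
Result: [12, 49, 67]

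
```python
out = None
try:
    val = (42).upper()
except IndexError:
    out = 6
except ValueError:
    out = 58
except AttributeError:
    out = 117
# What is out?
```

Step-by-step execution trace:
1. `val = (42).upper()` raises AttributeError.
2. `except IndexError` does not match AttributeError; skipped.
3. `except ValueError` does not match AttributeError; skipped.
4. `except AttributeError` matches → out = 117.
Result: 117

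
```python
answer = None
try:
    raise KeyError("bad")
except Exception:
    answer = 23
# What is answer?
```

Step-by-step execution trace:
1. `raise KeyError(...)` raises KeyError.
2. `except Exception` matches (KeyError is a subclass of Exception) → answer = 23.
Result: 23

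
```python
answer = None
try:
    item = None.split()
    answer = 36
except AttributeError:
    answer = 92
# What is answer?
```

Step-by-step execution trace:
1. `item = None.split()` raises AttributeError.
2. `answer = 36` is not reached.
3. `except AttributeError` matches → answer = 92.
Result: 92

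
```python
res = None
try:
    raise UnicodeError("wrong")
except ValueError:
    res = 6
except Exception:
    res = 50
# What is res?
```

Step-by-step execution trace:
1. `raise UnicodeError(...)` raises UnicodeError.
2. `except ValueError` matches (UnicodeError is a subclass of ValueError) → res = 6.
3. `except Exception` is not reached.
Result: 6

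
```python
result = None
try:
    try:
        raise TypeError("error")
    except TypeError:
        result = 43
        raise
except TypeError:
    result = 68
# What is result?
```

Step-by-step execution trace:
1. Inner try: `raise TypeError("error")` raises TypeError.
2. Inner `except TypeError` matches → result = 43.
3. bare `raise` re-raises the same TypeError.
4. Outer `except TypeError` matches → result = 68.
Result: 68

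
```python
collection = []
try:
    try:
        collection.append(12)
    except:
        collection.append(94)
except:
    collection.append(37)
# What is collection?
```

Step-by-step execution trace:
1. Inner try: `collection.append(12)` → collection = [12]. No exception raised.
2. Inner `except` is skipped.
3. Inner try completes normally; outer `except` is skipped.
Result: [12]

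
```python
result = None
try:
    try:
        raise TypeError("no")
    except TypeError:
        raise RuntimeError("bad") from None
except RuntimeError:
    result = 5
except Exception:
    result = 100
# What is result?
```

Step-by-step execution trace:
1. Inner try raises TypeError; inner `except TypeError` catches it.
2. `raise RuntimeError(...) from None` raises RuntimeError (from None suppresses __context__, but the active exception is still RuntimeError).
3. Outer `except RuntimeError` matches → result = 5.
4. `except Exception` is not reached.
Result: 5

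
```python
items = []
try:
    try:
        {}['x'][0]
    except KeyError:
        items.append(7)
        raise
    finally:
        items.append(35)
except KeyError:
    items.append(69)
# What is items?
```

Step-by-step execution trace:
1. Inner try: `{}['x'][0]` raises KeyError.
2. Inner `except KeyError` matches → `items.append(7)` → items = [7].
3. bare `raise` re-raises KeyError.
4. Inner `finally` runs during unwinding: `items.append(35)` → items = [7, 35].
5. Outer `except KeyError` matches → `items.append(69)` → items = [7, 35, 69].
Result: [7, 35, 69]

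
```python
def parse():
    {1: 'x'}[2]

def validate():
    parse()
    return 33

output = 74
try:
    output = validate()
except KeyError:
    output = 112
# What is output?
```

Step-by-step execution trace:
1. output starts at 74.
2. try: `validate()` calls `parse()`.
3. `parse()` evaluates `{1: 'x'}[2]`, which raises KeyError; it propagates through validate (uncaught).
4. `return 33` in validate is not reached; the assignment to output does not complete.
5. `except KeyError` matches → output = 112.
Result: 112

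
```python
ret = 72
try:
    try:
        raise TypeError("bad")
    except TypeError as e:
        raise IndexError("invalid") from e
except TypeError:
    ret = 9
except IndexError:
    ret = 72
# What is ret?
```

Step-by-step execution trace:
1. Inner try raises TypeError; inner `except TypeError as e` catches it.
2. `raise IndexError(...) from e` raises IndexError (TypeError is attached as __cause__, but only IndexError is active).
3. Outer `except TypeError` does not match IndexError; skipped.
4. Outer `except IndexError` matches → ret = 72.
Result: 72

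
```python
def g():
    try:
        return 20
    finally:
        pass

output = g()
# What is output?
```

Step-by-step execution trace:
1. `g()` enters try: `return 20` sets pending return value 20.
2. Before returning, `finally: pass` runs (no effect).
3. g() returns 20 → output = 20.
Result: 20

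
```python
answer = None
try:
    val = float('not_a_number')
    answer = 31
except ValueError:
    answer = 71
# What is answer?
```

Step-by-step execution trace:
1. `val = float('not_a_number')` raises ValueError.
2. `answer = 31` is not reached.
3. `except ValueError` matches → answer = 71.
Result: 71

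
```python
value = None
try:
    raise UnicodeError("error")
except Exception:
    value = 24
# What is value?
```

Step-by-step execution trace:
1. `raise UnicodeError(...)` raises UnicodeError.
2. `except Exception` matches (UnicodeError is a subclass of Exception) → value = 24.
Result: 24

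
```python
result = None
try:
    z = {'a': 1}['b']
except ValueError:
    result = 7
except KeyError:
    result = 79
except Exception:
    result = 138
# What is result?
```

Step-by-step execution trace:
1. `z = {'a': 1}['b']` raises KeyError.
2. `except ValueError` does not match KeyError; skipped.
3. `except KeyError` matches → result = 79.
4. Remaining except clauses are skipped.
Result: 79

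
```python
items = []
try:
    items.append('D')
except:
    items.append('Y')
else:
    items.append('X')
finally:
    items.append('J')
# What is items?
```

Step-by-step execution trace:
1. try: `items.append('D')` → items = ['D']. No exception raised.
2. `except` is skipped.
3. `else` runs: `items.append('X')` → items = ['D', 'X'].
4. `finally` always runs: `items.append('J')` → items = ['D', 'X', 'J'].
Result: ['D', 'X', 'J']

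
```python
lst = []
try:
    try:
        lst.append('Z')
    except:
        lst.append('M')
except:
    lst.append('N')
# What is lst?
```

Step-by-step execution trace:
1. Inner try: `lst.append('Z')` → lst = ['Z']. No exception raised.
2. Inner `except` is skipped.
3. Inner try completes normally; outer `except` is skipped.
Result: ['Z']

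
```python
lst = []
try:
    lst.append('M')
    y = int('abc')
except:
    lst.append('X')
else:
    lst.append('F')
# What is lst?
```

Step-by-step execution trace:
1. try: `lst.append('M')` → lst = ['M'].
2. `y = int('abc')` raises ValueError.
3. bare `except` matches → `lst.append('X')` → lst = ['M', 'X'].
4. `else` is skipped (an exception was raised).
Result: ['M', 'X']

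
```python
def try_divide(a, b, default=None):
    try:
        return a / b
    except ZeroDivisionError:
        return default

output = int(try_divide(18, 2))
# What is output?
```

Step-by-step execution trace:
1. `try_divide(18, 2)` enters try: `return 18 / 2` → returns 9.0. No exception raised.
2. `except ZeroDivisionError` is skipped.
3. `int(9.0)` → 9 → output = 9.
Result: 9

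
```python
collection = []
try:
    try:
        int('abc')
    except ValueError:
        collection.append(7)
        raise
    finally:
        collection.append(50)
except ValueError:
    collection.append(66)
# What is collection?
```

Step-by-step execution trace:
1. Inner try: `int('abc')` raises ValueError.
2. Inner `except ValueError` matches → `collection.append(7)` → collection = [7].
3. bare `raise` re-raises ValueError.
4. Inner `finally` runs during unwinding: `collection.append(50)` → collection = [7, 50].
5. Outer `except ValueError` matches → `collection.append(66)` → collection = [7, 50, 66].
Result: [7, 50, 66]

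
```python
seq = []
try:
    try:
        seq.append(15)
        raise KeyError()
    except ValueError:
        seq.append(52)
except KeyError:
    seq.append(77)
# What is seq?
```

Step-by-step execution trace:
1. Inner try: `seq.append(15)` → seq = [15].
2. `raise KeyError()` raises KeyError.
3. Inner `except ValueError` does not match KeyError; exception propagates to outer try.
4. Outer `except KeyError` matches → `seq.append(77)` → seq = [15, 77].
Result: [15, 77]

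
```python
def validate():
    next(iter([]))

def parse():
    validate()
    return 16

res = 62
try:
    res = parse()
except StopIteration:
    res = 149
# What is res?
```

Step-by-step execution trace:
1. res starts at 62.
2. try: `parse()` calls `validate()`.
3. `validate()` evaluates `next(iter([]))`, which raises StopIteration; it propagates through parse (uncaught).
4. `return 16` in parse is not reached; the assignment to res does not complete.
5. `except StopIteration` matches → res = 149.
Result: 149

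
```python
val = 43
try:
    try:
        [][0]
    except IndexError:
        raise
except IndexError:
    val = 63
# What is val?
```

Step-by-step execution trace:
1. Inner try: `[][0]` raises IndexError.
2. Inner `except IndexError` matches; bare `raise` re-raises the same IndexError.
3. Outer `except IndexError` matches → val = 63.
Result: 63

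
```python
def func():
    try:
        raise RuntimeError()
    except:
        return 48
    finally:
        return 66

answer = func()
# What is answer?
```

Step-by-step execution trace:
1. `func()` enters try: `raise RuntimeError()` raises RuntimeError.
2. bare `except` matches → `return 48` sets pending return value 48.
3. Before returning, `finally: return 66` runs and overrides the pending return.
4. func() returns 66 → answer = 66.
Result: 66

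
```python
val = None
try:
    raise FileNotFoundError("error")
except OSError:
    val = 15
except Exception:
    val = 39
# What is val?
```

Step-by-step execution trace:
1. `raise FileNotFoundError(...)` raises FileNotFoundError.
2. `except OSError` matches (FileNotFoundError is a subclass of OSError) → val = 15.
3. `except Exception` is not reached.
Result: 15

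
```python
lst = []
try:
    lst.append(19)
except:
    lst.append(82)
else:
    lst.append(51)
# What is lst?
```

Step-by-step execution trace:
1. try: `lst.append(19)` → lst = [19]. No exception raised.
2. `except` is skipped.
3. `else` runs (try completed without exception): `lst.append(51)` → lst = [19, 51].
Result: [19, 51]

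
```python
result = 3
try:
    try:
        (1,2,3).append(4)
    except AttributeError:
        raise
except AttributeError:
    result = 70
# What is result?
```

Step-by-step execution trace:
1. Inner try: `(1,2,3).append(4)` raises AttributeError.
2. Inner `except AttributeError` matches; bare `raise` re-raises the same AttributeError.
3. Outer `except AttributeError` matches → result = 70.
Result: 70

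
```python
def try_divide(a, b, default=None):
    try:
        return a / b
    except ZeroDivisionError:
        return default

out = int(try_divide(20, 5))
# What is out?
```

Step-by-step execution trace:
1. `try_divide(20, 5)` enters try: `return 20 / 5` → returns 4.0. No exception raised.
2. `except ZeroDivisionError` is skipped.
3. `int(4.0)` → 4 → out = 4.
Result: 4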